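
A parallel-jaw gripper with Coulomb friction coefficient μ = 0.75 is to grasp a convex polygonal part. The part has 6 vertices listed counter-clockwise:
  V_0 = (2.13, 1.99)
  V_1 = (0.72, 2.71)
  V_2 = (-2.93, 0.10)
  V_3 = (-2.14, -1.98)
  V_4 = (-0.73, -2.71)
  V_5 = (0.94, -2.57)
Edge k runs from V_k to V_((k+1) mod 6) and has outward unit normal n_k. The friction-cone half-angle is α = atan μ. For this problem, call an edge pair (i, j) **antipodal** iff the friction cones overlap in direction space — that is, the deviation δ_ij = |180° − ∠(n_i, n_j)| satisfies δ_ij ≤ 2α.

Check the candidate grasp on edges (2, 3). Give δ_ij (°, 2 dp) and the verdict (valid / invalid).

α = atan 0.75 = 36.87°;  2α = 73.74°
edge 2: e_2 = (+0.79, -2.08);  n_2 = (-0.9348, -0.3551)
edge 3: e_3 = (+1.41, -0.73);  n_3 = (-0.4598, -0.8880)
∠(n_2, n_3) = 41.83°
δ = |180° − 41.83°| = 138.17°
138.17° > 2α = 73.74°  →  invalid

δ = 138.17°, invalid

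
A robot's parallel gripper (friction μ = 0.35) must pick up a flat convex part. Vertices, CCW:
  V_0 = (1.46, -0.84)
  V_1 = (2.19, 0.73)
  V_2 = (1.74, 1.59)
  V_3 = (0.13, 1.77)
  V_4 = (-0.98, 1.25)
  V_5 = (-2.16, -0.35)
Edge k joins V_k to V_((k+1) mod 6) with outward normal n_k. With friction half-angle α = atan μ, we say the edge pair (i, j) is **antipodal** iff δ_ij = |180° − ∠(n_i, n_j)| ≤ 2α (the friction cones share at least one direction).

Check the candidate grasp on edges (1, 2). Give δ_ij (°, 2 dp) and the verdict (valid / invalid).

α = atan 0.35 = 19.29°;  2α = 38.58°
edge 1: e_1 = (-0.45, +0.86);  n_1 = (+0.8860, +0.4636)
edge 2: e_2 = (-1.61, +0.18);  n_2 = (+0.1111, +0.9938)
∠(n_1, n_2) = 56.00°
δ = |180° − 56.00°| = 124.00°
124.00° > 2α = 38.58°  →  invalid

δ = 124.00°, invalid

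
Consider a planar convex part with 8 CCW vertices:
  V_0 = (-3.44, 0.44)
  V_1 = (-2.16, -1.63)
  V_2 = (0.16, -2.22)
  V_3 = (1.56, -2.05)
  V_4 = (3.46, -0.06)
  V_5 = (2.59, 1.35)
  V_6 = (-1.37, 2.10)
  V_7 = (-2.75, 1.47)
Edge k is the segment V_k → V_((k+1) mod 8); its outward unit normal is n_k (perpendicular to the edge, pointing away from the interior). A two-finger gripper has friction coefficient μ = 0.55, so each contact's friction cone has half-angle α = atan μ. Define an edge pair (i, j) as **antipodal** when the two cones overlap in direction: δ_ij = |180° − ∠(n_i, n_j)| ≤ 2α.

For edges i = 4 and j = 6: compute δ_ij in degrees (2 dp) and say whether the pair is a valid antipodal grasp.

α = atan 0.55 = 28.81°;  2α = 57.62°
edge 4: e_4 = (-0.87, +1.41);  n_4 = (+0.8510, +0.5251)
edge 6: e_6 = (-1.38, -0.63);  n_6 = (-0.4153, +0.9097)
∠(n_4, n_6) = 82.86°
δ = |180° − 82.86°| = 97.14°
97.14° > 2α = 57.62°  →  invalid

δ = 97.14°, invalid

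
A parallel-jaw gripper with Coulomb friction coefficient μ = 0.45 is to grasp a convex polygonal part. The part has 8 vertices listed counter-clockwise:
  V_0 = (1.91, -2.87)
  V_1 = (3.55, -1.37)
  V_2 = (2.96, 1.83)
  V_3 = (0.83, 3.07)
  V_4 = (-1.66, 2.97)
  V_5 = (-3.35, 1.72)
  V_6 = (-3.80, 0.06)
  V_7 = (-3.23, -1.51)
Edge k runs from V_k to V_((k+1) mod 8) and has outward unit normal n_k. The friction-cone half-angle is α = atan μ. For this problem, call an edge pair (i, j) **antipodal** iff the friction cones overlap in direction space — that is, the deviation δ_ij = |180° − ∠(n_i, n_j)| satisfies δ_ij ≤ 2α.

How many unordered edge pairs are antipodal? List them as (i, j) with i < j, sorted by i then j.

count = 8; pairs: (0,3), (0,4), (0,5), (1,5), (1,6), (2,6), (2,7), (3,7)

α = atan 0.45 = 24.23°;  2α = 48.46°
n_0 = (+0.6749, -0.7379)
n_1 = (+0.9834, +0.1813)
n_2 = (+0.5031, +0.8642)
n_3 = (-0.0401, +0.9992)
n_4 = (-0.5947, +0.8040)
n_5 = (-0.9652, +0.2616)
n_6 = (-0.9400, -0.3413)
n_7 = (-0.2558, -0.9667)
  (0,1): δ = 122.00°  ·
  (0,2): δ = 72.65°  ·
  (0,3): δ = 40.15°  ✓
  (0,4): δ = 5.96°  ✓
  (0,5): δ = 32.39°  ✓
  (0,6): δ = 67.51°  ·
  (0,7): δ = 122.73°  ·
  (1,2): δ = 130.65°  ·
  (1,3): δ = 98.15°  ·
  (1,4): δ = 63.96°  ·
  (1,5): δ = 25.61°  ✓
  (1,6): δ = 9.51°  ✓
  (1,7): δ = 64.73°  ·
  (2,3): δ = 147.49°  ·
  (2,4): δ = 113.31°  ·
  (2,5): δ = 74.96°  ·
  (2,6): δ = 39.84°  ✓
  (2,7): δ = 15.39°  ✓
  (3,4): δ = 145.81°  ·
  (3,5): δ = 107.47°  ·
  (3,6): δ = 72.35°  ·
  (3,7): δ = 17.12°  ✓
  (4,5): δ = 141.66°  ·
  (4,6): δ = 106.53°  ·
  (4,7): δ = 51.31°  ·
  (5,6): δ = 144.88°  ·
  (5,7): δ = 89.65°  ·
  (6,7): δ = 124.77°  ·
antipodal pairs: 8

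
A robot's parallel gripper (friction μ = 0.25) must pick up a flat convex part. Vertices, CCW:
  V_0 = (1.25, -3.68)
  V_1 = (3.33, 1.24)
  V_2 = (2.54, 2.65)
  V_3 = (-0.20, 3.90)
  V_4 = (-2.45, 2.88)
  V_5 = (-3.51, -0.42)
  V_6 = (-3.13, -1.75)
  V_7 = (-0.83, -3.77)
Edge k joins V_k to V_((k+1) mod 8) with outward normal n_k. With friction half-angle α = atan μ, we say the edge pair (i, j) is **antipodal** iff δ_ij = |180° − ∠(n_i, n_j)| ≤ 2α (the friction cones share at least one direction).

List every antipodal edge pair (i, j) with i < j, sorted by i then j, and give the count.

α = atan 0.25 = 14.04°;  2α = 28.07°
n_0 = (+0.9211, -0.3894)
n_1 = (+0.8724, +0.4888)
n_2 = (+0.4151, +0.9098)
n_3 = (-0.4129, +0.9108)
n_4 = (-0.9521, +0.3058)
n_5 = (-0.9615, -0.2747)
n_6 = (-0.6599, -0.7514)
n_7 = (+0.0432, -0.9991)
  (0,1): δ = 127.82°  ·
  (0,2): δ = 91.61°  ·
  (0,3): δ = 42.70°  ·
  (0,4): δ = 5.11°  ✓
  (0,5): δ = 38.86°  ·
  (0,6): δ = 71.63°  ·
  (0,7): δ = 115.39°  ·
  (1,2): δ = 143.78°  ·
  (1,3): δ = 94.87°  ·
  (1,4): δ = 47.07°  ·
  (1,5): δ = 13.32°  ✓
  (1,6): δ = 19.45°  ✓
  (1,7): δ = 63.22°  ·
  (2,3): δ = 131.09°  ·
  (2,4): δ = 83.28°  ·
  (2,5): δ = 49.53°  ·
  (2,6): δ = 16.77°  ✓
  (2,7): δ = 27.00°  ✓
  (3,4): δ = 132.19°  ·
  (3,5): δ = 98.44°  ·
  (3,6): δ = 65.68°  ·
  (3,7): δ = 21.91°  ✓
  (4,5): δ = 146.25°  ·
  (4,6): δ = 113.48°  ·
  (4,7): δ = 69.71°  ·
  (5,6): δ = 147.24°  ·
  (5,7): δ = 103.47°  ·
  (6,7): δ = 136.23°  ·
antipodal pairs: 6

count = 6; pairs: (0,4), (1,5), (1,6), (2,6), (2,7), (3,7)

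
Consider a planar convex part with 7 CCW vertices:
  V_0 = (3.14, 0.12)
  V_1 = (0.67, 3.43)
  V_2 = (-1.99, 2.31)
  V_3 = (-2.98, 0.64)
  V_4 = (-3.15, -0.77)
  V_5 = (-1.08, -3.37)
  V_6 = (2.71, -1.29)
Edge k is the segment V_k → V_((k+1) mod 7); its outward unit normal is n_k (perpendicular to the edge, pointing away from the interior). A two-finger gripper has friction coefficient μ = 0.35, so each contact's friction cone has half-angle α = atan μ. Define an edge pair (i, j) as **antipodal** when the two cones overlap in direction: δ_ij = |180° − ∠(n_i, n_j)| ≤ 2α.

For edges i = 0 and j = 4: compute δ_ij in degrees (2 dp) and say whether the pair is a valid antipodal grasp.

α = atan 0.35 = 19.29°;  2α = 38.58°
edge 0: e_0 = (-2.47, +3.31);  n_0 = (+0.8015, +0.5981)
edge 4: e_4 = (+2.07, -2.60);  n_4 = (-0.7823, -0.6229)
∠(n_0, n_4) = 178.21°
δ = |180° − 178.21°| = 1.79°
1.79° ≤ 2α = 38.58°  →  valid

δ = 1.79°, valid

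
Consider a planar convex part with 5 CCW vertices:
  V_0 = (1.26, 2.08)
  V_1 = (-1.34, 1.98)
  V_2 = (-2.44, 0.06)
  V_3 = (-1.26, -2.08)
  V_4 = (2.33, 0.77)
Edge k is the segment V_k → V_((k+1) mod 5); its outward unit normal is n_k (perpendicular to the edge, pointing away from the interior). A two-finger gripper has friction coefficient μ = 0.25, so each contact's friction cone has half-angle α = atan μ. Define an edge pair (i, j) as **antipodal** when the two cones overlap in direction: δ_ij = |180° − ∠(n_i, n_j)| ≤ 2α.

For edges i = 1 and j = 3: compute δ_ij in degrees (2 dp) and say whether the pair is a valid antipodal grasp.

α = atan 0.25 = 14.04°;  2α = 28.07°
edge 1: e_1 = (-1.10, -1.92);  n_1 = (-0.8677, +0.4971)
edge 3: e_3 = (+3.59, +2.85);  n_3 = (+0.6218, -0.7832)
∠(n_1, n_3) = 158.25°
δ = |180° − 158.25°| = 21.75°
21.75° ≤ 2α = 28.07°  →  valid

δ = 21.75°, valid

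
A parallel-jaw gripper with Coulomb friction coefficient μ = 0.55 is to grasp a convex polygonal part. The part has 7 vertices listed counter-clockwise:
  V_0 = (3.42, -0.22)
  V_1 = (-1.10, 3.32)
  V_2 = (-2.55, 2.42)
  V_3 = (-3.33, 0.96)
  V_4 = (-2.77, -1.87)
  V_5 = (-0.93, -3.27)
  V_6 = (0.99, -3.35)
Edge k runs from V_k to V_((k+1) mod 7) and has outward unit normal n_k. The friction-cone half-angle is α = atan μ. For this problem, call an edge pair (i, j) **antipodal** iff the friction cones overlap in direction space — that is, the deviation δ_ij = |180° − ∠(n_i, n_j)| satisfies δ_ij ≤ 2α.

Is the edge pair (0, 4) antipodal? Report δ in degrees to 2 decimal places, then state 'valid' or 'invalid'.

δ = 0.80°, valid

α = atan 0.55 = 28.81°;  2α = 57.62°
edge 0: e_0 = (-4.52, +3.54);  n_0 = (+0.6166, +0.7873)
edge 4: e_4 = (+1.84, -1.40);  n_4 = (-0.6055, -0.7958)
∠(n_0, n_4) = 179.20°
δ = |180° − 179.20°| = 0.80°
0.80° ≤ 2α = 57.62°  →  valid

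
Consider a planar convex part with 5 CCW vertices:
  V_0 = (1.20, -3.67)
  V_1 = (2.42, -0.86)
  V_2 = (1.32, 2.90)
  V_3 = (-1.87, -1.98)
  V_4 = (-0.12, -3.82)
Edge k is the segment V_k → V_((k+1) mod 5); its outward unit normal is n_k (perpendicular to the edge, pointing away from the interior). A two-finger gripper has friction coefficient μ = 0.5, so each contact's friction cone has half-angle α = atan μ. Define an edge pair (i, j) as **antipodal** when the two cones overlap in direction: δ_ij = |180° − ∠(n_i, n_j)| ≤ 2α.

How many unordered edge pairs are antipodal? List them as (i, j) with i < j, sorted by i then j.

α = atan 0.5 = 26.57°;  2α = 53.13°
n_0 = (+0.9173, -0.3982)
n_1 = (+0.9598, +0.2808)
n_2 = (-0.8370, +0.5472)
n_3 = (-0.7246, -0.6892)
n_4 = (+0.1129, -0.9936)
  (0,1): δ = 140.22°  ·
  (0,2): δ = 9.70°  ✓
  (0,3): δ = 67.03°  ·
  (0,4): δ = 119.95°  ·
  (1,2): δ = 49.48°  ✓
  (1,3): δ = 27.26°  ✓
  (1,4): δ = 80.18°  ·
  (2,3): δ = 103.26°  ·
  (2,4): δ = 50.34°  ✓
  (3,4): δ = 127.08°  ·
antipodal pairs: 4

count = 4; pairs: (0,2), (1,2), (1,3), (2,4)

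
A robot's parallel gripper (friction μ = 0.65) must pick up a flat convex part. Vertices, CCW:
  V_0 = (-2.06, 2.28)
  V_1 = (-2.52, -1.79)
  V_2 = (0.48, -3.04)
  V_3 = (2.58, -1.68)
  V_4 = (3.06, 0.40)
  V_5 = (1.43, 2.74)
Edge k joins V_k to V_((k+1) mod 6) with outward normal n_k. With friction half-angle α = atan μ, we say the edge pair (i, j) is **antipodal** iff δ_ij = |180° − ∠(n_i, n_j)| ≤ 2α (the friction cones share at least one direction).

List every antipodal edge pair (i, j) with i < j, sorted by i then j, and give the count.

count = 6; pairs: (0,2), (0,3), (0,4), (1,4), (1,5), (2,5)

α = atan 0.65 = 33.02°;  2α = 66.05°
n_0 = (-0.9937, +0.1123)
n_1 = (-0.3846, -0.9231)
n_2 = (+0.5436, -0.8394)
n_3 = (+0.9744, -0.2249)
n_4 = (+0.8205, +0.5716)
n_5 = (-0.1307, +0.9914)
  (0,1): δ = 106.17°  ·
  (0,2): δ = 50.62°  ✓
  (0,3): δ = 6.55°  ✓
  (0,4): δ = 41.31°  ✓
  (0,5): δ = 103.96°  ·
  (1,2): δ = 124.45°  ·
  (1,3): δ = 80.37°  ·
  (1,4): δ = 32.52°  ✓
  (1,5): δ = 30.13°  ✓
  (2,3): δ = 135.92°  ·
  (2,4): δ = 88.07°  ·
  (2,5): δ = 25.42°  ✓
  (3,4): δ = 132.15°  ·
  (3,5): δ = 69.50°  ·
  (4,5): δ = 117.35°  ·
antipodal pairs: 6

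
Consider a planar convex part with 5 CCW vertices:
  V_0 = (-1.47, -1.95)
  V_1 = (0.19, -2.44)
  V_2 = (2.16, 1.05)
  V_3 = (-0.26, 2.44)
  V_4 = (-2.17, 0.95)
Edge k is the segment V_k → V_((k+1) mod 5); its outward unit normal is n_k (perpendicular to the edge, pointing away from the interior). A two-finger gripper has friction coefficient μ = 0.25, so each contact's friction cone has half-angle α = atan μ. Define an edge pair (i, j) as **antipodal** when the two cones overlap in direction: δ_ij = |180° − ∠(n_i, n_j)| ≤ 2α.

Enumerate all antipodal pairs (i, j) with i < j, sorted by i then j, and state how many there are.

α = atan 0.25 = 14.04°;  2α = 28.07°
n_0 = (-0.2831, -0.9591)
n_1 = (+0.8708, -0.4916)
n_2 = (+0.4981, +0.8671)
n_3 = (-0.6151, +0.7885)
n_4 = (-0.9721, -0.2346)
  (0,1): δ = 103.00°  ·
  (0,2): δ = 13.43°  ✓
  (0,3): δ = 54.40°  ·
  (0,4): δ = 120.02°  ·
  (1,2): δ = 90.43°  ·
  (1,3): δ = 22.60°  ✓
  (1,4): δ = 43.01°  ·
  (2,3): δ = 112.17°  ·
  (2,4): δ = 46.56°  ·
  (3,4): δ = 114.39°  ·
antipodal pairs: 2

count = 2; pairs: (0,2), (1,3)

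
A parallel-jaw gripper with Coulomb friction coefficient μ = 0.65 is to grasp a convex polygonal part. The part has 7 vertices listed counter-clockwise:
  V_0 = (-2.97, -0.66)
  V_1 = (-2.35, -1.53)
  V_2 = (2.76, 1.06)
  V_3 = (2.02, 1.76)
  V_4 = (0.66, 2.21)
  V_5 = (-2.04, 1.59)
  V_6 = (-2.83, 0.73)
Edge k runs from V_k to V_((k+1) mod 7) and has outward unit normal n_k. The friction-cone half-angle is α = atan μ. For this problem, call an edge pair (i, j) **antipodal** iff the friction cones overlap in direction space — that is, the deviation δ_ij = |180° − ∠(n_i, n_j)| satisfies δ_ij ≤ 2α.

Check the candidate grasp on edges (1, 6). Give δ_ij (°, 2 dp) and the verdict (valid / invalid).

α = atan 0.65 = 33.02°;  2α = 66.05°
edge 1: e_1 = (+5.11, +2.59);  n_1 = (+0.4521, -0.8920)
edge 6: e_6 = (-0.14, -1.39);  n_6 = (-0.9950, +0.1002)
∠(n_1, n_6) = 122.63°
δ = |180° − 122.63°| = 57.37°
57.37° ≤ 2α = 66.05°  →  valid

δ = 57.37°, valid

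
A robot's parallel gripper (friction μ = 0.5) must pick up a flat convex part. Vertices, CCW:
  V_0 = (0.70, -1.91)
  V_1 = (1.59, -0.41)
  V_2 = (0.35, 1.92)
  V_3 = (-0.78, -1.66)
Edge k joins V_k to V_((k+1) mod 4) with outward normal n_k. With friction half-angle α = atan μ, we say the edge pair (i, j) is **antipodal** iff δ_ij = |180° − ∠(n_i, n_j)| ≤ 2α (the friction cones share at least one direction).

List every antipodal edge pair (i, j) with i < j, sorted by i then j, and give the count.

count = 3; pairs: (0,2), (1,2), (1,3)

α = atan 0.5 = 26.57°;  2α = 53.13°
n_0 = (+0.8600, -0.5103)
n_1 = (+0.8828, +0.4698)
n_2 = (-0.9536, +0.3010)
n_3 = (-0.1666, -0.9860)
  (0,1): δ = 121.30°  ·
  (0,2): δ = 13.16°  ✓
  (0,3): δ = 111.09°  ·
  (1,2): δ = 45.54°  ✓
  (1,3): δ = 52.39°  ✓
  (2,3): δ = 82.07°  ·
antipodal pairs: 3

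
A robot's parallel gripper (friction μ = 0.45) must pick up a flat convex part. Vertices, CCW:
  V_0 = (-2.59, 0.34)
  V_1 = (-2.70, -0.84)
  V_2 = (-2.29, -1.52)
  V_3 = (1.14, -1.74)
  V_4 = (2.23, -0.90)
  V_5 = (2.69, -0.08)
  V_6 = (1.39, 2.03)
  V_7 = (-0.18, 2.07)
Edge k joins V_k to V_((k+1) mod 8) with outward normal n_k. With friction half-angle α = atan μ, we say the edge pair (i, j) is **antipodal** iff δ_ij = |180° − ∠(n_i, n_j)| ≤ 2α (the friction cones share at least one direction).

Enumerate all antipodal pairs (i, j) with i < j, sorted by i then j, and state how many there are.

count = 9; pairs: (0,3), (0,4), (0,5), (1,5), (2,6), (2,7), (3,6), (3,7), (4,7)

α = atan 0.45 = 24.23°;  2α = 48.46°
n_0 = (-0.9957, +0.0928)
n_1 = (-0.8564, -0.5163)
n_2 = (-0.0640, -0.9979)
n_3 = (+0.6104, -0.7921)
n_4 = (+0.8721, -0.4893)
n_5 = (+0.8514, +0.5245)
n_6 = (+0.0255, +0.9997)
n_7 = (-0.5831, +0.8124)
  (0,1): δ = 143.59°  ·
  (0,2): δ = 88.34°  ·
  (0,3): δ = 47.05°  ✓
  (0,4): δ = 23.97°  ✓
  (0,5): δ = 36.96°  ✓
  (0,6): δ = 93.87°  ·
  (0,7): δ = 131.00°  ·
  (1,2): δ = 124.76°  ·
  (1,3): δ = 83.47°  ·
  (1,4): δ = 60.38°  ·
  (1,5): δ = 0.55°  ✓
  (1,6): δ = 57.45°  ·
  (1,7): δ = 94.58°  ·
  (2,3): δ = 138.71°  ·
  (2,4): δ = 115.62°  ·
  (2,5): δ = 54.69°  ·
  (2,6): δ = 2.21°  ✓
  (2,7): δ = 39.34°  ✓
  (3,4): δ = 156.91°  ·
  (3,5): δ = 95.98°  ·
  (3,6): δ = 39.08°  ✓
  (3,7): δ = 1.95°  ✓
  (4,5): δ = 119.07°  ·
  (4,6): δ = 62.17°  ·
  (4,7): δ = 25.04°  ✓
  (5,6): δ = 123.10°  ·
  (5,7): δ = 85.97°  ·
  (6,7): δ = 142.87°  ·
antipodal pairs: 9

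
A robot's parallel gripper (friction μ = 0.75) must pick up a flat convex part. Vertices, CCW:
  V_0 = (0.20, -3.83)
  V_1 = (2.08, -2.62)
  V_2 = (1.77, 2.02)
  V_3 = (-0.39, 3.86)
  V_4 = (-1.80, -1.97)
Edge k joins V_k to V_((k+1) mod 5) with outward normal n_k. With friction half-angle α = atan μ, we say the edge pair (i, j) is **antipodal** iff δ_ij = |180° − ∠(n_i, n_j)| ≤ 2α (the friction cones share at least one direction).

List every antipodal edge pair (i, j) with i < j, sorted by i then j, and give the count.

α = atan 0.75 = 36.87°;  2α = 73.74°
n_0 = (+0.5412, -0.8409)
n_1 = (+0.9978, +0.0667)
n_2 = (+0.6485, +0.7612)
n_3 = (-0.9720, +0.2351)
n_4 = (-0.6810, -0.7323)
  (0,1): δ = 118.94°  ·
  (0,2): δ = 73.19°  ✓
  (0,3): δ = 43.64°  ✓
  (0,4): δ = 104.31°  ·
  (1,2): δ = 134.25°  ·
  (1,3): δ = 17.42°  ✓
  (1,4): δ = 43.25°  ✓
  (2,3): δ = 63.17°  ✓
  (2,4): δ = 2.50°  ✓
  (3,4): δ = 119.33°  ·
antipodal pairs: 6

count = 6; pairs: (0,2), (0,3), (1,3), (1,4), (2,3), (2,4)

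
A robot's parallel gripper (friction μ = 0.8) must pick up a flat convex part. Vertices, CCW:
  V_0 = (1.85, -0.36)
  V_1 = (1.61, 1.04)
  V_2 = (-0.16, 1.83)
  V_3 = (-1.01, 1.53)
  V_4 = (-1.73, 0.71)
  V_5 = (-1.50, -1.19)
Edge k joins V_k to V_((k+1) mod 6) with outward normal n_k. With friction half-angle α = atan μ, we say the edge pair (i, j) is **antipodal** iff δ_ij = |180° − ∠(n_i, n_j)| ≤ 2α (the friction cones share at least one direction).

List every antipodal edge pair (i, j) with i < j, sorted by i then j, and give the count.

count = 6; pairs: (0,3), (0,4), (1,4), (1,5), (2,5), (3,5)

α = atan 0.8 = 38.66°;  2α = 77.32°
n_0 = (+0.9856, +0.1690)
n_1 = (+0.4076, +0.9132)
n_2 = (-0.3328, +0.9430)
n_3 = (-0.7514, +0.6598)
n_4 = (-0.9928, -0.1202)
n_5 = (+0.2405, -0.9707)
  (0,1): δ = 123.78°  ·
  (0,2): δ = 80.29°  ·
  (0,3): δ = 51.01°  ✓
  (0,4): δ = 2.83°  ✓
  (0,5): δ = 94.19°  ·
  (1,2): δ = 136.51°  ·
  (1,3): δ = 107.23°  ·
  (1,4): δ = 59.05°  ✓
  (1,5): δ = 37.97°  ✓
  (2,3): δ = 150.72°  ·
  (2,4): δ = 102.54°  ·
  (2,5): δ = 5.52°  ✓
  (3,4): δ = 131.81°  ·
  (3,5): δ = 34.80°  ✓
  (4,5): δ = 82.99°  ·
antipodal pairs: 6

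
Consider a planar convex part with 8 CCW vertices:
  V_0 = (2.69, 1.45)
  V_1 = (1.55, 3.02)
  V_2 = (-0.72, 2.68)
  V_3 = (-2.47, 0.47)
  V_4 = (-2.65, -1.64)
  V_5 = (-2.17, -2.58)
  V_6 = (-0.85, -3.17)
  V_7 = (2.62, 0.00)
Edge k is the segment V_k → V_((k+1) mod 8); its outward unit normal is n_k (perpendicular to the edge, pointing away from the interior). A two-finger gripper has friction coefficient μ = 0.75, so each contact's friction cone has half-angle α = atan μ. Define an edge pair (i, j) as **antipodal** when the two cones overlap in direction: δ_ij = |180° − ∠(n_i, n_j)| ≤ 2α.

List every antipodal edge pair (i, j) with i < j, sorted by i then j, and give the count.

α = atan 0.75 = 36.87°;  2α = 73.74°
n_0 = (+0.8092, +0.5876)
n_1 = (-0.1481, +0.9890)
n_2 = (-0.7840, +0.6208)
n_3 = (-0.9964, +0.0850)
n_4 = (-0.8906, -0.4548)
n_5 = (-0.4081, -0.9130)
n_6 = (+0.6745, -0.7383)
n_7 = (+0.9988, -0.0482)
  (0,1): δ = 117.47°  ·
  (0,2): δ = 74.36°  ·
  (0,3): δ = 40.86°  ✓
  (0,4): δ = 8.93°  ✓
  (0,5): δ = 29.93°  ✓
  (0,6): δ = 96.43°  ·
  (0,7): δ = 141.25°  ·
  (1,2): δ = 136.89°  ·
  (1,3): δ = 103.39°  ·
  (1,4): δ = 71.47°  ✓
  (1,5): δ = 32.60°  ✓
  (1,6): δ = 33.89°  ✓
  (1,7): δ = 78.72°  ·
  (2,3): δ = 146.50°  ·
  (2,4): δ = 114.58°  ·
  (2,5): δ = 75.71°  ·
  (2,6): δ = 9.21°  ✓
  (2,7): δ = 35.61°  ✓
  (3,4): δ = 148.07°  ·
  (3,5): δ = 109.21°  ·
  (3,6): δ = 42.71°  ✓
  (3,7): δ = 2.11°  ✓
  (4,5): δ = 141.13°  ·
  (4,6): δ = 74.64°  ·
  (4,7): δ = 29.81°  ✓
  (5,6): δ = 113.50°  ·
  (5,7): δ = 68.68°  ✓
  (6,7): δ = 135.18°  ·
antipodal pairs: 12

count = 12; pairs: (0,3), (0,4), (0,5), (1,4), (1,5), (1,6), (2,6), (2,7), (3,6), (3,7), (4,7), (5,7)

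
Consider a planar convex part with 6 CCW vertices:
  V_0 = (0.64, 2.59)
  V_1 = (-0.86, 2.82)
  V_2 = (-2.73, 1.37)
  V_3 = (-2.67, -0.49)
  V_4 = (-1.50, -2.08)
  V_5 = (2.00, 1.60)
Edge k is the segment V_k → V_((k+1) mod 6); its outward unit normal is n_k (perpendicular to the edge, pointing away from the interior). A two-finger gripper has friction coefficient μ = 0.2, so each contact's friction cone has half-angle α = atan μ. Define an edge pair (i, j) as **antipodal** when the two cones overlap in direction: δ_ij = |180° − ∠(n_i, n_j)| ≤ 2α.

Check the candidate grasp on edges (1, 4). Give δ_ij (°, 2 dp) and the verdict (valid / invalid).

α = atan 0.2 = 11.31°;  2α = 22.62°
edge 1: e_1 = (-1.87, -1.45);  n_1 = (-0.6128, +0.7903)
edge 4: e_4 = (+3.50, +3.68);  n_4 = (+0.7246, -0.6892)
∠(n_1, n_4) = 171.35°
δ = |180° − 171.35°| = 8.65°
8.65° ≤ 2α = 22.62°  →  valid

δ = 8.65°, valid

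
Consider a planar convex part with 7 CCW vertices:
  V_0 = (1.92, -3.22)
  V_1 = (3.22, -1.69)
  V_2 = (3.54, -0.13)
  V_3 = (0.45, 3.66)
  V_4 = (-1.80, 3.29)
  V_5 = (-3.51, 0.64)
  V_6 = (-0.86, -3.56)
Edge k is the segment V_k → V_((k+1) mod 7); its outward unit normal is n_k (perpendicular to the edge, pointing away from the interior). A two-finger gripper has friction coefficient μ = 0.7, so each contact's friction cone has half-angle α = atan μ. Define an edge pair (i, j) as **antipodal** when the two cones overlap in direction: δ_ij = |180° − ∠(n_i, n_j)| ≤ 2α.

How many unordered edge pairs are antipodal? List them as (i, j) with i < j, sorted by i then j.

count = 10; pairs: (0,3), (0,4), (1,3), (1,4), (1,5), (2,5), (2,6), (3,5), (3,6), (4,6)

α = atan 0.7 = 34.99°;  2α = 69.98°
n_0 = (+0.7621, -0.6475)
n_1 = (+0.9796, -0.2009)
n_2 = (+0.7750, +0.6319)
n_3 = (-0.1623, +0.9867)
n_4 = (-0.8403, +0.5422)
n_5 = (-0.8457, -0.5336)
n_6 = (+0.1214, -0.9926)
  (0,1): δ = 151.24°  ·
  (0,2): δ = 100.46°  ·
  (0,3): δ = 40.31°  ✓
  (0,4): δ = 7.52°  ✓
  (0,5): δ = 72.60°  ·
  (0,6): δ = 137.33°  ·
  (1,2): δ = 129.22°  ·
  (1,3): δ = 69.07°  ✓
  (1,4): δ = 21.24°  ✓
  (1,5): δ = 43.84°  ✓
  (1,6): δ = 108.56°  ·
  (2,3): δ = 119.85°  ·
  (2,4): δ = 72.02°  ·
  (2,5): δ = 6.94°  ✓
  (2,6): δ = 57.78°  ✓
  (3,4): δ = 132.17°  ·
  (3,5): δ = 67.09°  ✓
  (3,6): δ = 2.37°  ✓
  (4,5): δ = 114.92°  ·
  (4,6): δ = 50.19°  ✓
  (5,6): δ = 115.28°  ·
antipodal pairs: 10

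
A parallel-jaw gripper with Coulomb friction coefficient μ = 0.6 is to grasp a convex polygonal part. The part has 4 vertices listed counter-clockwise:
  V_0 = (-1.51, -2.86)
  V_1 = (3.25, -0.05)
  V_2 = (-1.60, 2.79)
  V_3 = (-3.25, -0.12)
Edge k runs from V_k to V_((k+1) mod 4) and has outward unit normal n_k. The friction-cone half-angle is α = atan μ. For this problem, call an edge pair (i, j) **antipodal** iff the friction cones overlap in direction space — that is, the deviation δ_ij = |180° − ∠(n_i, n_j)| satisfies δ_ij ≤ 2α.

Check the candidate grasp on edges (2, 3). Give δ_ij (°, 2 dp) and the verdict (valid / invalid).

α = atan 0.6 = 30.96°;  2α = 61.93°
edge 2: e_2 = (-1.65, -2.91);  n_2 = (-0.8699, +0.4932)
edge 3: e_3 = (+1.74, -2.74);  n_3 = (-0.8442, -0.5361)
∠(n_2, n_3) = 61.97°
δ = |180° − 61.97°| = 118.03°
118.03° > 2α = 61.93°  →  invalid

δ = 118.03°, invalid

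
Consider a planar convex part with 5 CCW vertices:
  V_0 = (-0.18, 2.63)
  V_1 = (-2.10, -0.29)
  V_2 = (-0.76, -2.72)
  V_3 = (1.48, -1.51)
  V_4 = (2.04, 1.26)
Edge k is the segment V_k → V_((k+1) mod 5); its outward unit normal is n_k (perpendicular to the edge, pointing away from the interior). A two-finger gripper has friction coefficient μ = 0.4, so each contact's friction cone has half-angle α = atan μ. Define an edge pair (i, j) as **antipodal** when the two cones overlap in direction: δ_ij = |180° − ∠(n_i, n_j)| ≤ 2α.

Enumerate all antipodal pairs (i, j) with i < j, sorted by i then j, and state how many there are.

α = atan 0.4 = 21.80°;  2α = 43.60°
n_0 = (-0.8356, +0.5494)
n_1 = (-0.8757, -0.4829)
n_2 = (+0.4753, -0.8798)
n_3 = (+0.9802, -0.1982)
n_4 = (+0.5252, +0.8510)
  (0,1): δ = 117.80°  ·
  (0,2): δ = 28.30°  ✓
  (0,3): δ = 21.90°  ✓
  (0,4): δ = 91.65°  ·
  (1,2): δ = 90.50°  ·
  (1,3): δ = 40.30°  ✓
  (1,4): δ = 29.45°  ✓
  (2,3): δ = 129.81°  ·
  (2,4): δ = 60.06°  ·
  (3,4): δ = 110.25°  ·
antipodal pairs: 4

count = 4; pairs: (0,2), (0,3), (1,3), (1,4)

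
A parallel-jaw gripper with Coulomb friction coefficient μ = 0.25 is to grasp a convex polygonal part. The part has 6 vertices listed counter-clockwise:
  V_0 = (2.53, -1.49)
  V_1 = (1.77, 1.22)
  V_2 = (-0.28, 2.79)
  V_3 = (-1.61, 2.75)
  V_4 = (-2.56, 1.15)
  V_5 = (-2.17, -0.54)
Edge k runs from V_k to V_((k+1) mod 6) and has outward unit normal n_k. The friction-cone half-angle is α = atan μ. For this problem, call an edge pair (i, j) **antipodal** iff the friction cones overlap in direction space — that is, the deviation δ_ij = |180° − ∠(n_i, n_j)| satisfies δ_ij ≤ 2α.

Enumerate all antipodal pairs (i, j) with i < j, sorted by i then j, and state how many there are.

α = atan 0.25 = 14.04°;  2α = 28.07°
n_0 = (+0.9629, +0.2700)
n_1 = (+0.6080, +0.7939)
n_2 = (-0.0301, +0.9995)
n_3 = (-0.8599, +0.5105)
n_4 = (-0.9744, -0.2249)
n_5 = (-0.1981, -0.9802)
  (0,1): δ = 143.11°  ·
  (0,2): δ = 103.94°  ·
  (0,3): δ = 46.37°  ·
  (0,4): δ = 2.67°  ✓
  (0,5): δ = 62.91°  ·
  (1,2): δ = 140.83°  ·
  (1,3): δ = 83.25°  ·
  (1,4): δ = 39.56°  ·
  (1,5): δ = 26.02°  ✓
  (2,3): δ = 122.42°  ·
  (2,4): δ = 78.73°  ·
  (2,5): δ = 13.15°  ✓
  (3,4): δ = 136.31°  ·
  (3,5): δ = 70.73°  ·
  (4,5): δ = 114.42°  ·
antipodal pairs: 3

count = 3; pairs: (0,4), (1,5), (2,5)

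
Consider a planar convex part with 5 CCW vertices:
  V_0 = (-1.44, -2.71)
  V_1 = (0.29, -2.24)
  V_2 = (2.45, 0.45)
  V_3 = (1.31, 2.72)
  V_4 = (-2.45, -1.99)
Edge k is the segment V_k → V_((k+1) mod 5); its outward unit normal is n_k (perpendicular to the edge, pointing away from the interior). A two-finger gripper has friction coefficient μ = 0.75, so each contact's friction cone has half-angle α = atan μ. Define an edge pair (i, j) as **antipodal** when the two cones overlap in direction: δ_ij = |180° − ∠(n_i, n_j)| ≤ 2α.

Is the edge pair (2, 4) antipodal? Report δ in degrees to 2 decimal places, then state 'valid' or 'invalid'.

δ = 27.85°, valid

α = atan 0.75 = 36.87°;  2α = 73.74°
edge 2: e_2 = (-1.14, +2.27);  n_2 = (+0.8936, +0.4488)
edge 4: e_4 = (+1.01, -0.72);  n_4 = (-0.5805, -0.8143)
∠(n_2, n_4) = 152.15°
δ = |180° − 152.15°| = 27.85°
27.85° ≤ 2α = 73.74°  →  valid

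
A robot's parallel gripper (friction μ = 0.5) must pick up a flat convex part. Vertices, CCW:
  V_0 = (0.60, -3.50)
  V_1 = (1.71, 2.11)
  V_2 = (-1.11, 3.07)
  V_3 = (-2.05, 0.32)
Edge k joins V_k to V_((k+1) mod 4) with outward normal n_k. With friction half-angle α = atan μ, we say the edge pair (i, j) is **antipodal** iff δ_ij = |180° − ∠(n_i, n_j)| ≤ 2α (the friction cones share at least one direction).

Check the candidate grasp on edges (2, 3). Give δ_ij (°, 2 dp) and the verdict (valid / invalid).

δ = 126.38°, invalid

α = atan 0.5 = 26.57°;  2α = 53.13°
edge 2: e_2 = (-0.94, -2.75);  n_2 = (-0.9462, +0.3234)
edge 3: e_3 = (+2.65, -3.82);  n_3 = (-0.8216, -0.5700)
∠(n_2, n_3) = 53.62°
δ = |180° − 53.62°| = 126.38°
126.38° > 2α = 53.13°  →  invalid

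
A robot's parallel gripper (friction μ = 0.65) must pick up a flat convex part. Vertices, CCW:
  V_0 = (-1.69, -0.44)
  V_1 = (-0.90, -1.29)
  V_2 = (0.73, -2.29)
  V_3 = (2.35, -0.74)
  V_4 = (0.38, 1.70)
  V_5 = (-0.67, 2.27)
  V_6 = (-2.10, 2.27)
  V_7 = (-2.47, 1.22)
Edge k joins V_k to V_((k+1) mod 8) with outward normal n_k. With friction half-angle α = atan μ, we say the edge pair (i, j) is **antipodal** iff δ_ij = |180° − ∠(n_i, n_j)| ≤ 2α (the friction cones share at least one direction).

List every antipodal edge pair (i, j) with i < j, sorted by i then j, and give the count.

count = 12; pairs: (0,3), (0,4), (0,5), (1,3), (1,4), (1,5), (2,5), (2,6), (3,6), (3,7), (4,7), (5,7)

α = atan 0.65 = 33.02°;  2α = 66.05°
n_0 = (-0.7325, -0.6808)
n_1 = (-0.5229, -0.8524)
n_2 = (+0.6913, -0.7225)
n_3 = (+0.7781, +0.6282)
n_4 = (+0.4771, +0.8789)
n_5 = (+0.0000, +1.0000)
n_6 = (-0.9432, +0.3324)
n_7 = (-0.9051, -0.4253)
  (0,1): δ = 164.43°  ·
  (0,2): δ = 89.17°  ·
  (0,3): δ = 3.99°  ✓
  (0,4): δ = 18.60°  ✓
  (0,5): δ = 47.10°  ✓
  (0,6): δ = 117.68°  ·
  (0,7): δ = 162.26°  ·
  (1,2): δ = 104.74°  ·
  (1,3): δ = 19.55°  ✓
  (1,4): δ = 3.03°  ✓
  (1,5): δ = 31.53°  ✓
  (1,6): δ = 102.12°  ·
  (1,7): δ = 146.70°  ·
  (2,3): δ = 94.82°  ·
  (2,4): δ = 72.23°  ·
  (2,5): δ = 43.73°  ✓
  (2,6): δ = 26.85°  ✓
  (2,7): δ = 71.43°  ·
  (3,4): δ = 157.41°  ·
  (3,5): δ = 128.92°  ·
  (3,6): δ = 58.33°  ✓
  (3,7): δ = 13.75°  ✓
  (4,5): δ = 151.50°  ·
  (4,6): δ = 80.92°  ·
  (4,7): δ = 36.34°  ✓
  (5,6): δ = 109.41°  ·
  (5,7): δ = 64.83°  ✓
  (6,7): δ = 135.42°  ·
antipodal pairs: 12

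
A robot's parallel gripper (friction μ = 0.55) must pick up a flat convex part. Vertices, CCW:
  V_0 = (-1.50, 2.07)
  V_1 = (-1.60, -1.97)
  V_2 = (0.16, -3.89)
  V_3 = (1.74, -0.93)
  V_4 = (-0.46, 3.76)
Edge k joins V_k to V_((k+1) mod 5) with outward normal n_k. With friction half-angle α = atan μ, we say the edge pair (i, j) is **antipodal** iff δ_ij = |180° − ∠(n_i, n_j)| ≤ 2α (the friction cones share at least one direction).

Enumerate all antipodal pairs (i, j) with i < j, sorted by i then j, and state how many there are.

α = atan 0.55 = 28.81°;  2α = 57.62°
n_0 = (-0.9997, +0.0247)
n_1 = (-0.7372, -0.6757)
n_2 = (+0.8822, -0.4709)
n_3 = (+0.9053, +0.4247)
n_4 = (-0.8517, +0.5241)
  (0,1): δ = 136.07°  ·
  (0,2): δ = 26.67°  ✓
  (0,3): δ = 26.55°  ✓
  (0,4): δ = 149.81°  ·
  (1,2): δ = 70.60°  ·
  (1,3): δ = 17.38°  ✓
  (1,4): δ = 105.88°  ·
  (2,3): δ = 126.78°  ·
  (2,4): δ = 3.51°  ✓
  (3,4): δ = 56.74°  ✓
antipodal pairs: 5

count = 5; pairs: (0,2), (0,3), (1,3), (2,4), (3,4)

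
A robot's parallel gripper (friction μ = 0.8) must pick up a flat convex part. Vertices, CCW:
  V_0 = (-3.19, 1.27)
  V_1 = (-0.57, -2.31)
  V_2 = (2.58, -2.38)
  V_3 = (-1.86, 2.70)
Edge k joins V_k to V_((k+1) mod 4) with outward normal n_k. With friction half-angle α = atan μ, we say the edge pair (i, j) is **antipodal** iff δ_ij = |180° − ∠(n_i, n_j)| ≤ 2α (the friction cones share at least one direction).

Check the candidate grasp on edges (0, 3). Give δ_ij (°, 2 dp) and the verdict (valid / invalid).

α = atan 0.8 = 38.66°;  2α = 77.32°
edge 0: e_0 = (+2.62, -3.58);  n_0 = (-0.8070, -0.5906)
edge 3: e_3 = (-1.33, -1.43);  n_3 = (-0.7322, +0.6810)
∠(n_0, n_3) = 79.12°
δ = |180° − 79.12°| = 100.88°
100.88° > 2α = 77.32°  →  invalid

δ = 100.88°, invalid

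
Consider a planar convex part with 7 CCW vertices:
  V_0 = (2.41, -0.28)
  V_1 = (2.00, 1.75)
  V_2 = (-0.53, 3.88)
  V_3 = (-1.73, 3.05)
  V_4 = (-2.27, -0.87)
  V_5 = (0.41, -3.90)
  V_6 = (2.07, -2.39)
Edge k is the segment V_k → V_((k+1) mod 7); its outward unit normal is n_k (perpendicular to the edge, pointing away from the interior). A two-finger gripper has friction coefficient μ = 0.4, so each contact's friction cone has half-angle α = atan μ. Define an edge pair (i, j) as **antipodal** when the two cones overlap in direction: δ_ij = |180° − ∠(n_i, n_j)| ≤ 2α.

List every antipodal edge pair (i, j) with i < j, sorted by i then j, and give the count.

α = atan 0.4 = 21.80°;  2α = 43.60°
n_0 = (+0.9802, +0.1980)
n_1 = (+0.6440, +0.7650)
n_2 = (-0.5689, +0.8224)
n_3 = (-0.9906, +0.1365)
n_4 = (-0.7490, -0.6625)
n_5 = (+0.6729, -0.7397)
n_6 = (+0.9873, -0.1591)
  (0,1): δ = 141.51°  ·
  (0,2): δ = 66.75°  ·
  (0,3): δ = 19.26°  ✓
  (0,4): δ = 30.07°  ✓
  (0,5): δ = 120.87°  ·
  (0,6): δ = 159.43°  ·
  (1,2): δ = 105.24°  ·
  (1,3): δ = 57.75°  ·
  (1,4): δ = 8.41°  ✓
  (1,5): δ = 82.38°  ·
  (1,6): δ = 120.94°  ·
  (2,3): δ = 132.51°  ·
  (2,4): δ = 83.18°  ·
  (2,5): δ = 7.62°  ✓
  (2,6): δ = 46.18°  ·
  (3,4): δ = 130.66°  ·
  (3,5): δ = 39.87°  ✓
  (3,6): δ = 1.31°  ✓
  (4,5): δ = 89.20°  ·
  (4,6): δ = 50.65°  ·
  (5,6): δ = 141.44°  ·
antipodal pairs: 6

count = 6; pairs: (0,3), (0,4), (1,4), (2,5), (3,5), (3,6)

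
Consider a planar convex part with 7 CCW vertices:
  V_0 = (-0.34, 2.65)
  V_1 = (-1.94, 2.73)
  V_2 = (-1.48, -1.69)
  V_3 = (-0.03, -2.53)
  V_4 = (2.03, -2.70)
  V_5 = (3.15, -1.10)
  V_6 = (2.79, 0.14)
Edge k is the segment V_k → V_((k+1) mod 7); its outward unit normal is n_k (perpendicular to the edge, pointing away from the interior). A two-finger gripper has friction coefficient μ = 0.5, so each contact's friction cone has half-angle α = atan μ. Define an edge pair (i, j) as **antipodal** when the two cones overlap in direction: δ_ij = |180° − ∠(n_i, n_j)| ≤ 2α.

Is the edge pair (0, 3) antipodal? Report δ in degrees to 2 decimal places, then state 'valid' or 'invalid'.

δ = 1.86°, valid

α = atan 0.5 = 26.57°;  2α = 53.13°
edge 0: e_0 = (-1.60, +0.08);  n_0 = (+0.0499, +0.9988)
edge 3: e_3 = (+2.06, -0.17);  n_3 = (-0.0822, -0.9966)
∠(n_0, n_3) = 178.14°
δ = |180° − 178.14°| = 1.86°
1.86° ≤ 2α = 53.13°  →  valid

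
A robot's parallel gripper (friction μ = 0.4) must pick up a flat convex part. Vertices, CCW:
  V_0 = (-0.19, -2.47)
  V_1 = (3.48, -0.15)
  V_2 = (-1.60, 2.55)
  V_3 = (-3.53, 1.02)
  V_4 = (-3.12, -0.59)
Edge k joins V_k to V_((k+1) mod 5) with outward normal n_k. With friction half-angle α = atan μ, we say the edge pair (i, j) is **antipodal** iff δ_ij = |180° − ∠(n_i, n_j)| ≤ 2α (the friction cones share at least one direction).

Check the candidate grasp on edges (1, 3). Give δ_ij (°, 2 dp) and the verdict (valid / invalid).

δ = 47.72°, invalid

α = atan 0.4 = 21.80°;  2α = 43.60°
edge 1: e_1 = (-5.08, +2.70);  n_1 = (+0.4693, +0.8830)
edge 3: e_3 = (+0.41, -1.61);  n_3 = (-0.9691, -0.2468)
∠(n_1, n_3) = 132.28°
δ = |180° − 132.28°| = 47.72°
47.72° > 2α = 43.60°  →  invalid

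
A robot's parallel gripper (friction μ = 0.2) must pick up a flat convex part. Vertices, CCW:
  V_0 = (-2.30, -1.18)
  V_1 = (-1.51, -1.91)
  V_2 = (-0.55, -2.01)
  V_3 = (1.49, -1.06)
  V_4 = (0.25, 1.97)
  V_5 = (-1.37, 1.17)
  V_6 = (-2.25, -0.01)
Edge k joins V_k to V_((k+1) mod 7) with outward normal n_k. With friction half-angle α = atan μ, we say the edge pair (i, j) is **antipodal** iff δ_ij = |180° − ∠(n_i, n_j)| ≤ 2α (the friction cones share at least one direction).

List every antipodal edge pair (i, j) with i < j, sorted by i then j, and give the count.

count = 1; pairs: (2,4)

α = atan 0.2 = 11.31°;  2α = 22.62°
n_0 = (-0.6787, -0.7344)
n_1 = (-0.1036, -0.9946)
n_2 = (+0.4222, -0.9065)
n_3 = (+0.9255, +0.3788)
n_4 = (-0.4428, +0.8966)
n_5 = (-0.8016, +0.5978)
n_6 = (-0.9991, +0.0427)
  (0,1): δ = 143.21°  ·
  (0,2): δ = 112.29°  ·
  (0,3): δ = 25.00°  ·
  (0,4): δ = 69.02°  ·
  (0,5): δ = 96.03°  ·
  (0,6): δ = 130.29°  ·
  (1,2): δ = 149.08°  ·
  (1,3): δ = 61.80°  ·
  (1,4): δ = 32.23°  ·
  (1,5): δ = 59.23°  ·
  (1,6): δ = 93.50°  ·
  (2,3): δ = 92.71°  ·
  (2,4): δ = 1.31°  ✓
  (2,5): δ = 28.32°  ·
  (2,6): δ = 62.58°  ·
  (3,4): δ = 85.97°  ·
  (3,5): δ = 58.97°  ·
  (3,6): δ = 24.70°  ·
  (4,5): δ = 153.00°  ·
  (4,6): δ = 118.73°  ·
  (5,6): δ = 145.73°  ·
antipodal pairs: 1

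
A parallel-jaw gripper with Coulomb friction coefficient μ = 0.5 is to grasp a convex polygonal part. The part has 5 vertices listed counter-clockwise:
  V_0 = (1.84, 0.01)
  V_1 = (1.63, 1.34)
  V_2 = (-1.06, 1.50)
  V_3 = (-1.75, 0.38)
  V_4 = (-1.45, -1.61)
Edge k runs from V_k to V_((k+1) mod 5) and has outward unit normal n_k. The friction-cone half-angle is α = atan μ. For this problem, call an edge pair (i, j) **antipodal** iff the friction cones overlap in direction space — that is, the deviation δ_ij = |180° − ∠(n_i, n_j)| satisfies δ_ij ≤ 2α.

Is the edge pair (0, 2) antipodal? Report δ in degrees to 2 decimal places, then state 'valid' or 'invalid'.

δ = 40.61°, valid

α = atan 0.5 = 26.57°;  2α = 53.13°
edge 0: e_0 = (-0.21, +1.33);  n_0 = (+0.9878, +0.1560)
edge 2: e_2 = (-0.69, -1.12);  n_2 = (-0.8514, +0.5245)
∠(n_0, n_2) = 139.39°
δ = |180° − 139.39°| = 40.61°
40.61° ≤ 2α = 53.13°  →  valid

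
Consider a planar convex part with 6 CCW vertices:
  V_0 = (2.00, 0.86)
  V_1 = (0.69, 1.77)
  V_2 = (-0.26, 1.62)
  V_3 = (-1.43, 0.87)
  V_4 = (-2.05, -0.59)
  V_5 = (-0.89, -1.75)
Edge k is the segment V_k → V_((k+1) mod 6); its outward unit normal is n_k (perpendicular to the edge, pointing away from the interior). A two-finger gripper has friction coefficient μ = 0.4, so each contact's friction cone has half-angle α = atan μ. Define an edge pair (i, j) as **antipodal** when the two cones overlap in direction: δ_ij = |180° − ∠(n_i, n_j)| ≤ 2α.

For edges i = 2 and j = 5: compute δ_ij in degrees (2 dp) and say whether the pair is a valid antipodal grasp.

δ = 9.42°, valid

α = atan 0.4 = 21.80°;  2α = 43.60°
edge 2: e_2 = (-1.17, -0.75);  n_2 = (-0.5397, +0.8419)
edge 5: e_5 = (+2.89, +2.61);  n_5 = (+0.6702, -0.7421)
∠(n_2, n_5) = 170.58°
δ = |180° − 170.58°| = 9.42°
9.42° ≤ 2α = 43.60°  →  valid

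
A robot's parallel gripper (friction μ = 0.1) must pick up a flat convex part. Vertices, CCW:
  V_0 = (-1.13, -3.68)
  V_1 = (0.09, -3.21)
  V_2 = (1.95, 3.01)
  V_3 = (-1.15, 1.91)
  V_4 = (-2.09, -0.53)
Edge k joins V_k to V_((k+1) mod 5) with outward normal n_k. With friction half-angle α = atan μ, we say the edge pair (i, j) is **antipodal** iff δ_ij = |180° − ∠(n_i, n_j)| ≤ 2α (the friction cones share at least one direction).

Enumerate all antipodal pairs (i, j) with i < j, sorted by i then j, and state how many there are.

count = 2; pairs: (0,2), (1,3)

α = atan 0.1 = 5.71°;  2α = 11.42°
n_0 = (+0.3595, -0.9331)
n_1 = (+0.9581, -0.2865)
n_2 = (-0.3344, +0.9424)
n_3 = (-0.9331, +0.3595)
n_4 = (-0.9566, -0.2915)
  (0,1): δ = 127.72°  ·
  (0,2): δ = 1.53°  ✓
  (0,3): δ = 47.86°  ·
  (0,4): δ = 85.88°  ·
  (1,2): δ = 53.81°  ·
  (1,3): δ = 4.42°  ✓
  (1,4): δ = 33.60°  ·
  (2,3): δ = 130.61°  ·
  (2,4): δ = 92.59°  ·
  (3,4): δ = 141.98°  ·
antipodal pairs: 2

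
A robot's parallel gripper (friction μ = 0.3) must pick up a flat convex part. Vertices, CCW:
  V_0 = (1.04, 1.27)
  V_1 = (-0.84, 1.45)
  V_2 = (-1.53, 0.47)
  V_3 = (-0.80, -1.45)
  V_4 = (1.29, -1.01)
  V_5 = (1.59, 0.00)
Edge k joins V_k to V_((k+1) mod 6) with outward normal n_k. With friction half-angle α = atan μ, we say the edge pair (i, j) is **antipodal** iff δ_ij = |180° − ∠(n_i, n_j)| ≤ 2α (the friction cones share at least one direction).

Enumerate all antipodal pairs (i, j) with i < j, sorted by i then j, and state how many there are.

α = atan 0.3 = 16.70°;  2α = 33.40°
n_0 = (+0.0953, +0.9954)
n_1 = (-0.8177, +0.5757)
n_2 = (-0.9347, -0.3554)
n_3 = (+0.2060, -0.9785)
n_4 = (+0.9586, -0.2847)
n_5 = (+0.9176, +0.3974)
  (0,1): δ = 119.68°  ·
  (0,2): δ = 63.71°  ·
  (0,3): δ = 17.36°  ✓
  (0,4): δ = 78.93°  ·
  (0,5): δ = 118.89°  ·
  (1,2): δ = 124.03°  ·
  (1,3): δ = 42.96°  ·
  (1,4): δ = 18.61°  ✓
  (1,5): δ = 58.56°  ·
  (2,3): δ = 98.93°  ·
  (2,4): δ = 37.36°  ·
  (2,5): δ = 2.60°  ✓
  (3,4): δ = 118.43°  ·
  (3,5): δ = 78.47°  ·
  (4,5): δ = 140.04°  ·
antipodal pairs: 3

count = 3; pairs: (0,3), (1,4), (2,5)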